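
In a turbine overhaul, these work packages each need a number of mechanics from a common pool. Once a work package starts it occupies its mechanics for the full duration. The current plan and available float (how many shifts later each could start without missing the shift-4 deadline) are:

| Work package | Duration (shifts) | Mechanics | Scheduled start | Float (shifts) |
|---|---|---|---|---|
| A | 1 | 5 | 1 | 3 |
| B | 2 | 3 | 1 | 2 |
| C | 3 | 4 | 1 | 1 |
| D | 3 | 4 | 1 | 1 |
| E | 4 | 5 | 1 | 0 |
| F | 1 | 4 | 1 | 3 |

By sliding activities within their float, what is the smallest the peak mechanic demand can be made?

Early-start (A@1, B@1, C@1, D@1, E@1, F@1) gives peak 25: s1:25  s2:16  s3:13  s4:5.
Shift B→2, D→2, F→4.
Schedule A@1, B@2, C@1, D@2, E@1, F@4: s1:14  s2:16  s3:16  s4:13 — peak 16.

16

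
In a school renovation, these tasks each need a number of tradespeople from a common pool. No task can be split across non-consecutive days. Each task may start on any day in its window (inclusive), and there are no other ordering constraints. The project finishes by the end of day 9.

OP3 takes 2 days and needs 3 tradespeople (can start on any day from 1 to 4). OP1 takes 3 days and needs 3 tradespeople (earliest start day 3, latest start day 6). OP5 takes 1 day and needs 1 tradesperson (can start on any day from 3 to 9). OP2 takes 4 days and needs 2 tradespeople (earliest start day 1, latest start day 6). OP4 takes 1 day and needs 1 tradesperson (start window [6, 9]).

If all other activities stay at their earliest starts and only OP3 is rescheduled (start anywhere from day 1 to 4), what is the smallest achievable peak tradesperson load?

6

OP3@1: d1:5  d2:5  d3:6  d4:5  d5:3  d6:1  d7:0  d8:0  d9:0 → peak 6
OP3@2: d1:2  d2:5  d3:9  d4:5  d5:3  d6:1  d7:0  d8:0  d9:0 → peak 9
OP3@3: d1:2  d2:2  d3:9  d4:8  d5:3  d6:1  d7:0  d8:0  d9:0 → peak 9
OP3@4: d1:2  d2:2  d3:6  d4:8  d5:6  d6:1  d7:0  d8:0  d9:0 → peak 8
Best is OP3@1, peak 6.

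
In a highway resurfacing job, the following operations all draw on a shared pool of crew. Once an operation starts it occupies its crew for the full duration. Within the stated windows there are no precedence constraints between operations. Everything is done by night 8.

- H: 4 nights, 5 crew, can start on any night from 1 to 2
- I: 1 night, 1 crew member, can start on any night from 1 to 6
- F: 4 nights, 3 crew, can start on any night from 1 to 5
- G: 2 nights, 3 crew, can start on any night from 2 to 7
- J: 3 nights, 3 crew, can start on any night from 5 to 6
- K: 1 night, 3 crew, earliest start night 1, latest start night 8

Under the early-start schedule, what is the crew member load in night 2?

At early start, night 2 has: H, F, G.
Demand: 5 + 3 + 3 = 11.

11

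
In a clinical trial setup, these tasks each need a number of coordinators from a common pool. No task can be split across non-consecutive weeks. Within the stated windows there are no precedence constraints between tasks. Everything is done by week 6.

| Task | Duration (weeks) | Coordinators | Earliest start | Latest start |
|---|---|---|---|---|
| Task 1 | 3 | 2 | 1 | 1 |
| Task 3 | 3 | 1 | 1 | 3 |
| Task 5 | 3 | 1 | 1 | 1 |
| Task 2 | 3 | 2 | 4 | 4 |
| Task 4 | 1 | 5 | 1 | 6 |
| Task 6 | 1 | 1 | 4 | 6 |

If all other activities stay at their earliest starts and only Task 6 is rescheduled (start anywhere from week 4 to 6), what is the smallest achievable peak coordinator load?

9

Task 6@4: w1:9  w2:4  w3:4  w4:3  w5:2  w6:2 → peak 9
Task 6@5: w1:9  w2:4  w3:4  w4:2  w5:3  w6:2 → peak 9
Task 6@6: w1:9  w2:4  w3:4  w4:2  w5:2  w6:3 → peak 9
Best is Task 6@4, peak 9.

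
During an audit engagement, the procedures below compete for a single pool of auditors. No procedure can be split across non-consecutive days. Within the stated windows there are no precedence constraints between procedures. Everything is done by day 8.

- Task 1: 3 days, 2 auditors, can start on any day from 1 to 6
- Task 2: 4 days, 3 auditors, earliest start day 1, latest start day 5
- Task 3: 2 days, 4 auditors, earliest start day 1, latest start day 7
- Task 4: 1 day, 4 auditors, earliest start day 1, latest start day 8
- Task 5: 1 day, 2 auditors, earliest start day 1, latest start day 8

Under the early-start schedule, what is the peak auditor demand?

15

Early-start schedule: Task 1@1, Task 2@1, Task 3@1, Task 4@1, Task 5@1.
Load per day: day 1: 15, day 2: 9, day 3: 5, day 4: 3, day 5: 0, day 6: 0, day 7: 0, day 8: 0.
Peak is 15.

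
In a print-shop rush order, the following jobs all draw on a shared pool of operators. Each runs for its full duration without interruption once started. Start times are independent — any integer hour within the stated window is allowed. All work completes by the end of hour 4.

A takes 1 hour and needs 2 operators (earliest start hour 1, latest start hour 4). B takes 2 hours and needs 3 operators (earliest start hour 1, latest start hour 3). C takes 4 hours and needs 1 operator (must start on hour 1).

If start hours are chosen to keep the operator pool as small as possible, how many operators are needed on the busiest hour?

Early-start (A@1, B@1, C@1) gives peak 6: h1:6  h2:4  h3:1  h4:1.
Shift B→2.
Schedule A@1, B@2, C@1: h1:3  h2:4  h3:4  h4:1 — peak 4.
No arrangement of the 12 feasible schedules does better.

4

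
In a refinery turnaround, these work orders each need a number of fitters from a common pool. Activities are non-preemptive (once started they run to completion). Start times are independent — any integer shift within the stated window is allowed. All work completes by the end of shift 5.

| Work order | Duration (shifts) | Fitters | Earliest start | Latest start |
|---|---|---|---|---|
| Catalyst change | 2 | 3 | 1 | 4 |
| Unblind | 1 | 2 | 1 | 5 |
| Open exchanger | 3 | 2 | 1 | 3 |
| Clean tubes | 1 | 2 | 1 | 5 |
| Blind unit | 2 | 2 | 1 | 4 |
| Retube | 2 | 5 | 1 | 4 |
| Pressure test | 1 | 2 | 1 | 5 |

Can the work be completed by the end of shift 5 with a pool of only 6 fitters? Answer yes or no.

no

Total fitter-shifts = 32; over 5 shifts the average is 32/5 > 6, so some shift must exceed 6.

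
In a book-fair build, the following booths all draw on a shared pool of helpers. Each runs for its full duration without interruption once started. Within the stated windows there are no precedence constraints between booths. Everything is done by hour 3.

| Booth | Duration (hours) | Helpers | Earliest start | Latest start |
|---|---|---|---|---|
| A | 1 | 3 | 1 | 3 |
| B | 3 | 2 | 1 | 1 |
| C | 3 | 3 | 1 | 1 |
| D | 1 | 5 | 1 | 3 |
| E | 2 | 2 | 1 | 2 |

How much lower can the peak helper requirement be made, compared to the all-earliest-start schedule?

Early-start peak: h1:15  h2:7  h3:5 ⇒ 15.
Leveled (A@1, B@1, C@1, D@3, E@1): h1:10  h2:7  h3:10 ⇒ 10.
Reduction 15 − 10 = 5.

5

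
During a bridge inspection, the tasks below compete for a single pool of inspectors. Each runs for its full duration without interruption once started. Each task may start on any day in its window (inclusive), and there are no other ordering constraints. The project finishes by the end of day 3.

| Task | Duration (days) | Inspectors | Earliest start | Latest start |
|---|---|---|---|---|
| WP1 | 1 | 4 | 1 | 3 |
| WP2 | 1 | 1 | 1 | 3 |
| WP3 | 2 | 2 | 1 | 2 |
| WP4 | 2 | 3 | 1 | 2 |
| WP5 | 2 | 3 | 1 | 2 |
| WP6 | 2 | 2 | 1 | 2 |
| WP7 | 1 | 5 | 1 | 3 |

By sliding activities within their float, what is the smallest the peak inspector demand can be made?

10

Early-start (WP1@1, WP2@1, WP3@1, WP4@1, WP5@1, WP6@1, WP7@1) gives peak 20: d1:20  d2:10  d3:0.
Shift WP5→2, WP6→2, WP7→3.
Schedule WP1@1, WP2@1, WP3@1, WP4@1, WP5@2, WP6@2, WP7@3: d1:10  d2:10  d3:10 — peak 10.
Total inspector-days = 30 over 3 days ⇒ peak ≥ ⌈30/3⌉ = 10, so 10 is optimal.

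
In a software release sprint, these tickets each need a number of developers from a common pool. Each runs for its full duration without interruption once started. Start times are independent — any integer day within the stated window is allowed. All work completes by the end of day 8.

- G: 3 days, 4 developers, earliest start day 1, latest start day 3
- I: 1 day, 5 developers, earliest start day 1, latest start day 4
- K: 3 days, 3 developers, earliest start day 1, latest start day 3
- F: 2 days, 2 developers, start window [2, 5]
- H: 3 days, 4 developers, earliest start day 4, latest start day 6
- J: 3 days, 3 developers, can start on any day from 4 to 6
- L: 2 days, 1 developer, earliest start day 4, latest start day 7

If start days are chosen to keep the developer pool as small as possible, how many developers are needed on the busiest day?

8

Early-start (G@1, I@1, K@1, F@2, H@4, J@4, L@4) gives peak 12: d1:12  d2:9  d3:9  d4:8  d5:8  d6:7  d7:0  d8:0.
Shift I→4, F→4, H→5, J→6.
Schedule G@1, I@4, K@1, F@4, H@5, J@6, L@4: d1:7  d2:7  d3:7  d4:8  d5:7  d6:7  d7:7  d8:3 — peak 8.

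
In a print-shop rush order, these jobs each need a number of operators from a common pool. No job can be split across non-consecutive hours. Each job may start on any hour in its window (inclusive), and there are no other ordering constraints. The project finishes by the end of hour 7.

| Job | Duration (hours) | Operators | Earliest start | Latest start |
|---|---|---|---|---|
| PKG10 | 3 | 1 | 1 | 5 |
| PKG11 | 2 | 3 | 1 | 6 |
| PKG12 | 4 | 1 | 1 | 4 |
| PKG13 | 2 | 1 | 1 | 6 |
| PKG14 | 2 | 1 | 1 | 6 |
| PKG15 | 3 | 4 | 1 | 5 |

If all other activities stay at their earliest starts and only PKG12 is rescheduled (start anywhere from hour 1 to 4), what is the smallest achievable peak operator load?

PKG12@1: h1:11  h2:11  h3:6  h4:1  h5:0  h6:0  h7:0 → peak 11
PKG12@2: h1:10  h2:11  h3:6  h4:1  h5:1  h6:0  h7:0 → peak 11
PKG12@3: h1:10  h2:10  h3:6  h4:1  h5:1  h6:1  h7:0 → peak 10
PKG12@4: h1:10  h2:10  h3:5  h4:1  h5:1  h6:1  h7:1 → peak 10
Best is PKG12@3, peak 10.

10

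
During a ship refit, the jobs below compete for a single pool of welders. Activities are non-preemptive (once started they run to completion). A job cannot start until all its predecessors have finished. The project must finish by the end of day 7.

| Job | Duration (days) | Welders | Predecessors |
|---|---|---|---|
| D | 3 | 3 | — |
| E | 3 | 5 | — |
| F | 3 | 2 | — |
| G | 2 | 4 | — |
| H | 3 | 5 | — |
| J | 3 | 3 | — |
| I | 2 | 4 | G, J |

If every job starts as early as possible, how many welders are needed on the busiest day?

Early-start schedule: D@1, E@1, F@1, G@1, H@1, J@1, I@4.
Load per day: day 1: 22, day 2: 22, day 3: 18, day 4: 4, day 5: 4, day 6: 0, day 7: 0.
Peak is 22.

22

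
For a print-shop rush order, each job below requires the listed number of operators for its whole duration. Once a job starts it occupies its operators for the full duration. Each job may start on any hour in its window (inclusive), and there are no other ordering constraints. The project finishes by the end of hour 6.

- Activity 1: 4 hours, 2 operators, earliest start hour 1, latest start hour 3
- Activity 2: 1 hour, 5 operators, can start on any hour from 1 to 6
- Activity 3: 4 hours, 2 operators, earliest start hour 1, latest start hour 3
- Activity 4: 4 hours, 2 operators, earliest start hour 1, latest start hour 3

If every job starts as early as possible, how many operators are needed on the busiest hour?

11

Early-start schedule: Activity 1@1, Activity 2@1, Activity 3@1, Activity 4@1.
Load per hour: hour 1: 11, hour 2: 6, hour 3: 6, hour 4: 6, hour 5: 0, hour 6: 0.
Peak is 11.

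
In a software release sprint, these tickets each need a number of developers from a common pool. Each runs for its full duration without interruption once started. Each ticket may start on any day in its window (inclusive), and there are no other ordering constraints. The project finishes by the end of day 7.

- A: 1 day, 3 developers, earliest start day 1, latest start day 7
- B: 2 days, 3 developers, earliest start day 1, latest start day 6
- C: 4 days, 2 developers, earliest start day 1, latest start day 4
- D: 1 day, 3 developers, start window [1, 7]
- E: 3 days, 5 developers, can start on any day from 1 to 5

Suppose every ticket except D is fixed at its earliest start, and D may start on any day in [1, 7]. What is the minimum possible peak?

13

D@1: d1:16  d2:10  d3:7  d4:2  d5:0  d6:0  d7:0 → peak 16
D@2: d1:13  d2:13  d3:7  d4:2  d5:0  d6:0  d7:0 → peak 13
D@3: d1:13  d2:10  d3:10  d4:2  d5:0  d6:0  d7:0 → peak 13
D@4: d1:13  d2:10  d3:7  d4:5  d5:0  d6:0  d7:0 → peak 13
D@5: d1:13  d2:10  d3:7  d4:2  d5:3  d6:0  d7:0 → peak 13
D@6: d1:13  d2:10  d3:7  d4:2  d5:0  d6:3  d7:0 → peak 13
D@7: d1:13  d2:10  d3:7  d4:2  d5:0  d6:0  d7:3 → peak 13
Best is D@2, peak 13.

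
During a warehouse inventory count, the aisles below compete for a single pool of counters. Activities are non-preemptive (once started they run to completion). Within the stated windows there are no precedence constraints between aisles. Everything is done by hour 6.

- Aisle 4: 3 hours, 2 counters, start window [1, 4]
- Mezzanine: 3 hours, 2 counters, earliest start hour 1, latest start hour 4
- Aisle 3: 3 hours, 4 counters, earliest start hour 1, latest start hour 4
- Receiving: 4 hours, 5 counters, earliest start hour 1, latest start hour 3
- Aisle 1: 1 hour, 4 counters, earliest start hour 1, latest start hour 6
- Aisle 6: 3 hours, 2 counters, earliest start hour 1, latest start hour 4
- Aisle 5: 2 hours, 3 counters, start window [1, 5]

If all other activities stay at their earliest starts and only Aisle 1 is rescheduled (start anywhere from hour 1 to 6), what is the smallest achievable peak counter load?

18

Aisle 1@1: h1:22  h2:18  h3:15  h4:5  h5:0  h6:0 → peak 22
Aisle 1@2: h1:18  h2:22  h3:15  h4:5  h5:0  h6:0 → peak 22
Aisle 1@3: h1:18  h2:18  h3:19  h4:5  h5:0  h6:0 → peak 19
Aisle 1@4: h1:18  h2:18  h3:15  h4:9  h5:0  h6:0 → peak 18
Aisle 1@5: h1:18  h2:18  h3:15  h4:5  h5:4  h6:0 → peak 18
Aisle 1@6: h1:18  h2:18  h3:15  h4:5  h5:0  h6:4 → peak 18
Best is Aisle 1@4, peak 18.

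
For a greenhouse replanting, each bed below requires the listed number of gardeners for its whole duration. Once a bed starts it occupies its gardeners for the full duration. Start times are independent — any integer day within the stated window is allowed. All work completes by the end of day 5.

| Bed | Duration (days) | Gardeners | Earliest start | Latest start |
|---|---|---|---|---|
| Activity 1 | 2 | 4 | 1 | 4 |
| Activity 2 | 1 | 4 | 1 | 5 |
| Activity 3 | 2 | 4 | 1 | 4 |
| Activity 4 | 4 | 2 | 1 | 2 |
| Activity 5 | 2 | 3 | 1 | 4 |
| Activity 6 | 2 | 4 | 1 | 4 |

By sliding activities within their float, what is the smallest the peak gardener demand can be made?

10

Early-start (Activity 1@1, Activity 2@1, Activity 3@1, Activity 4@1, Activity 5@1, Activity 6@1) gives peak 21: d1:21  d2:17  d3:2  d4:2  d5:0.
Shift Activity 3→2, Activity 5→3, Activity 6→4.
Schedule Activity 1@1, Activity 2@1, Activity 3@2, Activity 4@1, Activity 5@3, Activity 6@4: d1:10  d2:10  d3:9  d4:9  d5:4 — peak 10.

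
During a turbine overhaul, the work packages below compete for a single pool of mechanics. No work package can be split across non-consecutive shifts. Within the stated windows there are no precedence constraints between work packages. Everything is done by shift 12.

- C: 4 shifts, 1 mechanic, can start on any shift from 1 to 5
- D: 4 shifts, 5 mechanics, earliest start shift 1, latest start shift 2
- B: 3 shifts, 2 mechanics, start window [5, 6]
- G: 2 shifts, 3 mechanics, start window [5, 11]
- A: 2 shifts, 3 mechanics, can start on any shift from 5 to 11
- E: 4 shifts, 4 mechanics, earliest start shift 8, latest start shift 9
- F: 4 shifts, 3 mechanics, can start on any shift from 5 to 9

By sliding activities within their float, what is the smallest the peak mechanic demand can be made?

Early-start (C@1, D@1, B@5, G@5, A@5, E@8, F@5) gives peak 11: s1:6  s2:6  s3:6  s4:6  s5:11  s6:11  s7:5  s8:7  s9:4  s10:4  s11:4  s12:0.
Shift A→7, F→9.
Schedule C@1, D@1, B@5, G@5, A@7, E@8, F@9: s1:6  s2:6  s3:6  s4:6  s5:5  s6:5  s7:5  s8:7  s9:7  s10:7  s11:7  s12:3 — peak 7.

7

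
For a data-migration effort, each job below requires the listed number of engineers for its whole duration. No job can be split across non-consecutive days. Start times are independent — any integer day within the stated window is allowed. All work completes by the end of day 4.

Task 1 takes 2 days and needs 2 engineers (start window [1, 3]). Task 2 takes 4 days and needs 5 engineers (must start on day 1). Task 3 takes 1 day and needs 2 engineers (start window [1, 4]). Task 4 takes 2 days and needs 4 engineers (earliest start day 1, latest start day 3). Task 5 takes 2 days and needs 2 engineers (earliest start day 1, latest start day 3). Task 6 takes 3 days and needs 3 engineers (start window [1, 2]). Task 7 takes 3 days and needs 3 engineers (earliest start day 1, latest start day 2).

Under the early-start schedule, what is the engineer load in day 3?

11

At early start, day 3 has: Task 2, Task 6, Task 7.
Demand: 5 + 3 + 3 = 11.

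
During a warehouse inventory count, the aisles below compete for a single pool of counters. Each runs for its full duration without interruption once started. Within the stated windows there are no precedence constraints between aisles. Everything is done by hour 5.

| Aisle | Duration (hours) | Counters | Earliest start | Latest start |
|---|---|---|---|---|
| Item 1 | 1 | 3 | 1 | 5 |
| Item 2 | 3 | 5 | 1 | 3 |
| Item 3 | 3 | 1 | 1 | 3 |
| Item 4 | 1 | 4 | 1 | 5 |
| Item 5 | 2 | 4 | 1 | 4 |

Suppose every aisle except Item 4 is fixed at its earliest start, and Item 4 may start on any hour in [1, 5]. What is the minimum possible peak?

13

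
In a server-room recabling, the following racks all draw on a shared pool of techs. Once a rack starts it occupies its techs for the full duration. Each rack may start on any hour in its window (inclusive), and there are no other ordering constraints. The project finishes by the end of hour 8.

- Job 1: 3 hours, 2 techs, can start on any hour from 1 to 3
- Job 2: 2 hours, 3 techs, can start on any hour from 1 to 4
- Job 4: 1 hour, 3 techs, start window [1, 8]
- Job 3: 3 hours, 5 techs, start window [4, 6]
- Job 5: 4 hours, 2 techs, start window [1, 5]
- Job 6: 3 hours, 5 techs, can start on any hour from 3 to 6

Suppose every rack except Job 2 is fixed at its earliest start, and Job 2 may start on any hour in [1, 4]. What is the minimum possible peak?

12

Job 2@1: h1:10  h2:7  h3:9  h4:12  h5:10  h6:5  h7:0  h8:0 → peak 12
Job 2@2: h1:7  h2:7  h3:12  h4:12  h5:10  h6:5  h7:0  h8:0 → peak 12
Job 2@3: h1:7  h2:4  h3:12  h4:15  h5:10  h6:5  h7:0  h8:0 → peak 15
Job 2@4: h1:7  h2:4  h3:9  h4:15  h5:13  h6:5  h7:0  h8:0 → peak 15
Best is Job 2@1, peak 12.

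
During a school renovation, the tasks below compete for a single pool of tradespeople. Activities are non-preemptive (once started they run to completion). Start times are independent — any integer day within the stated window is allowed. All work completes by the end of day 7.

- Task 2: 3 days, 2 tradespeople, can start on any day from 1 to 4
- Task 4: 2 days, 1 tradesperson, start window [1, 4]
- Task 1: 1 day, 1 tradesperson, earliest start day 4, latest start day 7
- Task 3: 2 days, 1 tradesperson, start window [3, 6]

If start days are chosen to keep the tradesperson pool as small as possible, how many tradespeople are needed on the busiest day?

Early-start (Task 2@1, Task 4@1, Task 1@4, Task 3@3) gives peak 3: d1:3  d2:3  d3:3  d4:2  d5:0  d6:0  d7:0.
Shift Task 4→4, Task 3→5.
Schedule Task 2@1, Task 4@4, Task 1@4, Task 3@5: d1:2  d2:2  d3:2  d4:2  d5:2  d6:1  d7:0 — peak 2.
Total tradesperson-days = 11 over 7 days ⇒ peak ≥ ⌈11/7⌉ = 2, so 2 is optimal.

2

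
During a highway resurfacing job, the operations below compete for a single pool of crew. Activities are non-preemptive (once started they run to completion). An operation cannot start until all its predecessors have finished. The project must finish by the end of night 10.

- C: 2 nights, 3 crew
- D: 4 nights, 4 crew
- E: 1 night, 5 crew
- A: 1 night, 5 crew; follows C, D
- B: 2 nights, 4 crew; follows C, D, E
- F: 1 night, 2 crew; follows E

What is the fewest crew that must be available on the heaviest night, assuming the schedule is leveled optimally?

5

Early-start (C@1, D@1, E@1, A@5, B@5, F@2) gives peak 12: n1:12  n2:9  n3:4  n4:4  n5:9  n6:4  n7:0  n8:0  n9:0  n10:0.
Shift C→2, D→4, A→8, B→9.
Schedule C@2, D@4, E@1, A@8, B@9, F@2: n1:5  n2:5  n3:3  n4:4  n5:4  n6:4  n7:4  n8:5  n9:4  n10:4 — peak 5.
Total crew member-nights = 42 over 10 nights ⇒ peak ≥ ⌈42/10⌉ = 5, so 5 is optimal.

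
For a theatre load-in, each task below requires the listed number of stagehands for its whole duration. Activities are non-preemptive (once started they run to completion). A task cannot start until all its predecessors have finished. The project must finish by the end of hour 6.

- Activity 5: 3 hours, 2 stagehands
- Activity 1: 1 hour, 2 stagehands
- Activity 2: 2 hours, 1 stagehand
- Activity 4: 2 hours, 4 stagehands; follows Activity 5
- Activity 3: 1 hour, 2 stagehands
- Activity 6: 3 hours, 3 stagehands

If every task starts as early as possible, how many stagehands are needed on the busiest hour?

10

Early-start schedule: Activity 5@1, Activity 1@1, Activity 2@1, Activity 4@4, Activity 3@1, Activity 6@1.
Load per hour: hour 1: 10, hour 2: 6, hour 3: 5, hour 4: 4, hour 5: 4, hour 6: 0.
Peak is 10.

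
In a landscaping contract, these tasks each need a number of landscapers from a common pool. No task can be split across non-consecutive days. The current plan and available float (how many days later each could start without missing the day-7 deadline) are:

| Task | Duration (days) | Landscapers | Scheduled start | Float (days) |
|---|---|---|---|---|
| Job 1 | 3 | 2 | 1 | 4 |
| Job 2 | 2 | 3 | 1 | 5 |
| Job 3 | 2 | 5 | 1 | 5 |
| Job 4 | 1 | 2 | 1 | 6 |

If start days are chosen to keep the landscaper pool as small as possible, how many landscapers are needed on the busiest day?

Early-start (Job 1@1, Job 2@1, Job 3@1, Job 4@1) gives peak 12: d1:12  d2:10  d3:2  d4:0  d5:0  d6:0  d7:0.
Shift Job 3→4, Job 4→3.
Schedule Job 1@1, Job 2@1, Job 3@4, Job 4@3: d1:5  d2:5  d3:4  d4:5  d5:5  d6:0  d7:0 — peak 5.

5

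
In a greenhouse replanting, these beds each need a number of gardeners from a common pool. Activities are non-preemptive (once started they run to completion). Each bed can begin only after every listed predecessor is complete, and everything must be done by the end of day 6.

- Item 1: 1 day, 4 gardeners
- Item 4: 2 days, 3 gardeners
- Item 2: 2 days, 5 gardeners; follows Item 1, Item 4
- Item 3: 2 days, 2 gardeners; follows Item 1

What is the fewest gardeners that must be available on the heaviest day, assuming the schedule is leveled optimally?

Early-start (Item 1@1, Item 4@1, Item 2@3, Item 3@2) gives peak 7: d1:7  d2:5  d3:7  d4:5  d5:0  d6:0.
Shift Item 4→2, Item 2→4.
Schedule Item 1@1, Item 4@2, Item 2@4, Item 3@2: d1:4  d2:5  d3:5  d4:5  d5:5  d6:0 — peak 5.

5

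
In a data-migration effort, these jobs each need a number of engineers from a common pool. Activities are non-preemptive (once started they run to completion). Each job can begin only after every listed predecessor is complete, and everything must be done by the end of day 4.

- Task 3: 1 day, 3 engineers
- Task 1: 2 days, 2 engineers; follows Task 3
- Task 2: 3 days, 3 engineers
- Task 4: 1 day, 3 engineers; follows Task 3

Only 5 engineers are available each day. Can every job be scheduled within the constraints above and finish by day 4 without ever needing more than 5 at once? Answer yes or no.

The minimum achievable peak is 6; 5 < 6, so no feasible schedule stays within the cap.

no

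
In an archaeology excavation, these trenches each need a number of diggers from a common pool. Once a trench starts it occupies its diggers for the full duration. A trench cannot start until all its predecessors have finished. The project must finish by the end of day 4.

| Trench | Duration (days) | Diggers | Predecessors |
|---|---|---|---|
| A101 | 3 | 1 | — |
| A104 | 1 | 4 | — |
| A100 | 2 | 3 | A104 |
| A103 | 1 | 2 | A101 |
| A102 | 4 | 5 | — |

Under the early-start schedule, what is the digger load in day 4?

7

At early start, day 4 has: A103, A102.
Demand: 2 + 5 = 7.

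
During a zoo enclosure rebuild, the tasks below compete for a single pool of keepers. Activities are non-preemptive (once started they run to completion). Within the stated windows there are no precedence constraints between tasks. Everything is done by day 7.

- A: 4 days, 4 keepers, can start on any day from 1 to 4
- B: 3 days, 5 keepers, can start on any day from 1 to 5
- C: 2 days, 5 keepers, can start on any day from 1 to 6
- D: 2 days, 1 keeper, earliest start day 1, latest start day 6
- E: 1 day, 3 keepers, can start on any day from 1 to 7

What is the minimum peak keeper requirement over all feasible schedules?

9

Early-start (A@1, B@1, C@1, D@1, E@1) gives peak 18: d1:18  d2:15  d3:9  d4:4  d5:0  d6:0  d7:0.
Shift C→4, D→5, E→5.
Schedule A@1, B@1, C@4, D@5, E@5: d1:9  d2:9  d3:9  d4:9  d5:9  d6:1  d7:0 — peak 9.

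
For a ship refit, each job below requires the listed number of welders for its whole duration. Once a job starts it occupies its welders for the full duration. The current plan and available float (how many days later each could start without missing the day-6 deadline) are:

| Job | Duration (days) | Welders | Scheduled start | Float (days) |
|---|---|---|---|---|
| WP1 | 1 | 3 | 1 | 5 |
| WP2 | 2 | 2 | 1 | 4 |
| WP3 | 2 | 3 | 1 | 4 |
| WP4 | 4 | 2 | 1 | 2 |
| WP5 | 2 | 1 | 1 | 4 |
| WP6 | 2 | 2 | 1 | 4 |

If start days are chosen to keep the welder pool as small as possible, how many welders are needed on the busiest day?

Early-start (WP1@1, WP2@1, WP3@1, WP4@1, WP5@1, WP6@1) gives peak 13: d1:13  d2:10  d3:2  d4:2  d5:0  d6:0.
Shift WP3→2, WP4→3, WP5→4, WP6→4.
Schedule WP1@1, WP2@1, WP3@2, WP4@3, WP5@4, WP6@4: d1:5  d2:5  d3:5  d4:5  d5:5  d6:2 — peak 5.
Total welder-days = 27 over 6 days ⇒ peak ≥ ⌈27/6⌉ = 5, so 5 is optimal.

5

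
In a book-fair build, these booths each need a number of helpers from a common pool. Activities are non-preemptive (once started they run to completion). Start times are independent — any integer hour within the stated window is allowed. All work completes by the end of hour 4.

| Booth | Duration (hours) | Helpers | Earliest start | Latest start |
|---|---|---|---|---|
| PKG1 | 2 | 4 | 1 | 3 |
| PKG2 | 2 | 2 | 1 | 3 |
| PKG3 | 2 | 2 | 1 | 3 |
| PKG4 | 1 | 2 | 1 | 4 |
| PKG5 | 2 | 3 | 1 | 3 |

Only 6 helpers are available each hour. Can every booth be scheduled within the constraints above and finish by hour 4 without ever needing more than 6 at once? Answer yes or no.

The minimum achievable peak is 7; 6 < 7, so no feasible schedule stays within the cap.

no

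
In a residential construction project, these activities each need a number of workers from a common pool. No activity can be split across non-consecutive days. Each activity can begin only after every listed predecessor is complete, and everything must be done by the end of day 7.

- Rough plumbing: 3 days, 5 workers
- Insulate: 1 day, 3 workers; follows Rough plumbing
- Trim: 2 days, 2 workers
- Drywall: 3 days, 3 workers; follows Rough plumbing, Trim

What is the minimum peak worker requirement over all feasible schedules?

Schedule Rough plumbing@1, Insulate@4, Trim@1, Drywall@4: d1:7  d2:7  d3:5  d4:6  d5:3  d6:3  d7:0 — peak 7.

7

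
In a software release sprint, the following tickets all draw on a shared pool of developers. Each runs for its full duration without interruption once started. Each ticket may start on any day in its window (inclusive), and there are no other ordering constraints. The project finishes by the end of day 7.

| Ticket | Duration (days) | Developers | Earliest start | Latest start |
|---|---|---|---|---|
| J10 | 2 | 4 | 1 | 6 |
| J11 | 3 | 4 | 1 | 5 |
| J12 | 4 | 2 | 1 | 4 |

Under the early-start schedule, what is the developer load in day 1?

10

At early start, day 1 has: J10, J11, J12.
Demand: 4 + 4 + 2 = 10.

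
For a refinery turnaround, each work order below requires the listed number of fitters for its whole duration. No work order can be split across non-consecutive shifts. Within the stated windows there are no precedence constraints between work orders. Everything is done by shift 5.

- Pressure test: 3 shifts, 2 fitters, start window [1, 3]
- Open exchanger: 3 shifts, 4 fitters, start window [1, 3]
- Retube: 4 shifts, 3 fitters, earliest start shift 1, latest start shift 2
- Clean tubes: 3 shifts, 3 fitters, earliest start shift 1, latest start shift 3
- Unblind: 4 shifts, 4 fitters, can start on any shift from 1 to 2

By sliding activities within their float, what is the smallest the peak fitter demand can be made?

Schedule Pressure test@1, Open exchanger@1, Retube@1, Clean tubes@1, Unblind@1: s1:16  s2:16  s3:16  s4:7  s5:0 — peak 16.

16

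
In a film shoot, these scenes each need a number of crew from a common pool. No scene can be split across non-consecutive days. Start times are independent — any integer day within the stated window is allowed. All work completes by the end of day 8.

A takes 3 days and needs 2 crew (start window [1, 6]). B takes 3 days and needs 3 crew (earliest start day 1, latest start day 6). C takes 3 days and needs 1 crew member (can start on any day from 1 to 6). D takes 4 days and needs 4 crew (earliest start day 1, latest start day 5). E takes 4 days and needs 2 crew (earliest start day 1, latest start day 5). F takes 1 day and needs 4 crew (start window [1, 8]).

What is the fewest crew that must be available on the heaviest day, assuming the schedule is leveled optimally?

Early-start (A@1, B@1, C@1, D@1, E@1, F@1) gives peak 16: d1:16  d2:12  d3:12  d4:6  d5:0  d6:0  d7:0  d8:0.
Shift D→4, E→4, F→8.
Schedule A@1, B@1, C@1, D@4, E@4, F@8: d1:6  d2:6  d3:6  d4:6  d5:6  d6:6  d7:6  d8:4 — peak 6.
Total crew member-days = 46 over 8 days ⇒ peak ≥ ⌈46/8⌉ = 6, so 6 is optimal.

6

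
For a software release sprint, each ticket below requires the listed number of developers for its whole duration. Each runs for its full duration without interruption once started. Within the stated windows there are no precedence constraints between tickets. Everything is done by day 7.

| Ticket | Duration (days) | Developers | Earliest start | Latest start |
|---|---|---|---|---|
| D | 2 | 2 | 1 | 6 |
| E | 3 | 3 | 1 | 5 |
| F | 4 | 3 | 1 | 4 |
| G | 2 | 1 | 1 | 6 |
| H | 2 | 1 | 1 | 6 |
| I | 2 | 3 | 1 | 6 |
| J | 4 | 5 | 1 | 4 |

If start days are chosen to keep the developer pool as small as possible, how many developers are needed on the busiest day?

Early-start (D@1, E@1, F@1, G@1, H@1, I@1, J@1) gives peak 18: d1:18  d2:18  d3:11  d4:8  d5:0  d6:0  d7:0.
Shift H→3, I→5, J→4.
Schedule D@1, E@1, F@1, G@1, H@3, I@5, J@4: d1:9  d2:9  d3:7  d4:9  d5:8  d6:8  d7:5 — peak 9.

9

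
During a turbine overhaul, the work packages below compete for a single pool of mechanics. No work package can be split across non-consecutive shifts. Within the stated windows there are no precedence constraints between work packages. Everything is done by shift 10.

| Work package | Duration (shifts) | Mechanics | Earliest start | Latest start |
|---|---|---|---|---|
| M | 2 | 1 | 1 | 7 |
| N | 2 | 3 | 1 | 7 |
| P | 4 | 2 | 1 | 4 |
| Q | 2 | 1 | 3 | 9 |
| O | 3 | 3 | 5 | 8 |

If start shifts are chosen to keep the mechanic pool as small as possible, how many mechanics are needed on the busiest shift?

Early-start (M@1, N@1, P@1, Q@3, O@5) gives peak 6: s1:6  s2:6  s3:3  s4:3  s5:3  s6:3  s7:3  s8:0  s9:0  s10:0.
Shift N→5, O→7.
Schedule M@1, N@5, P@1, Q@3, O@7: s1:3  s2:3  s3:3  s4:3  s5:3  s6:3  s7:3  s8:3  s9:3  s10:0 — peak 3.
Total mechanic-shifts = 27 over 10 shifts ⇒ peak ≥ ⌈27/10⌉ = 3, so 3 is optimal.

3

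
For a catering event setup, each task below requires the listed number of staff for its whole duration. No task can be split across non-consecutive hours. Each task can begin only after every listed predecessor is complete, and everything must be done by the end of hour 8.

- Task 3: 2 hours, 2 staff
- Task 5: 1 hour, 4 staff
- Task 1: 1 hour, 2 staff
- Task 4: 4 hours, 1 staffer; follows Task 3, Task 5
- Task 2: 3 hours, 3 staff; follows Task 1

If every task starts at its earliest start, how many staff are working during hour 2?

5

At early start, hour 2 has: Task 3, Task 2.
Demand: 2 + 3 = 5.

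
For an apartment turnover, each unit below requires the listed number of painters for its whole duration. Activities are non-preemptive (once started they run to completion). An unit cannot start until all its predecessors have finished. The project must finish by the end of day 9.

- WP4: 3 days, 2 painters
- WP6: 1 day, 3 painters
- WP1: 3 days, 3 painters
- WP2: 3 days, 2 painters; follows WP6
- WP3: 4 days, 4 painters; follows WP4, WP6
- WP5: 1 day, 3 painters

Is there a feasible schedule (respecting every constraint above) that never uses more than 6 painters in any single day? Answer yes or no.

yes

Schedule WP4@1, WP6@1, WP1@2, WP2@4, WP3@5, WP5@9: d1:5  d2:5  d3:5  d4:5  d5:6  d6:6  d7:4  d8:4  d9:3 — peak 6 ≤ 6.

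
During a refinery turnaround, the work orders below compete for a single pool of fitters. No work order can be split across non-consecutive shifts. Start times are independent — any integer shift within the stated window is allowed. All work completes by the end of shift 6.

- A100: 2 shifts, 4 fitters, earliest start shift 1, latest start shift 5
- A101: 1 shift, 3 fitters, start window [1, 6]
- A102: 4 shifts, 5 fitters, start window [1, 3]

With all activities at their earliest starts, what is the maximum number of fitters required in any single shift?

Early-start schedule: A100@1, A101@1, A102@1.
Load per shift: shift 1: 12, shift 2: 9, shift 3: 5, shift 4: 5, shift 5: 0, shift 6: 0.
Peak is 12.

12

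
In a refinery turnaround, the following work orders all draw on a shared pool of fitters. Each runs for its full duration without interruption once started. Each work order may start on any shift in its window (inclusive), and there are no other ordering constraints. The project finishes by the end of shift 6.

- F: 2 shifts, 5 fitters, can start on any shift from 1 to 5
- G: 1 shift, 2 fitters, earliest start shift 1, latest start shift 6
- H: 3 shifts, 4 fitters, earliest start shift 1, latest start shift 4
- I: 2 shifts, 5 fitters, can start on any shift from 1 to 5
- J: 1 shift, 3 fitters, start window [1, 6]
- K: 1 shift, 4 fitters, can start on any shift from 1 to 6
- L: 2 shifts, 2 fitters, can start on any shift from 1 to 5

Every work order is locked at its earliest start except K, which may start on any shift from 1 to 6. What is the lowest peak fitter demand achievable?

21

K@1: s1:25  s2:16  s3:4  s4:0  s5:0  s6:0 → peak 25
K@2: s1:21  s2:20  s3:4  s4:0  s5:0  s6:0 → peak 21
K@3: s1:21  s2:16  s3:8  s4:0  s5:0  s6:0 → peak 21
K@4: s1:21  s2:16  s3:4  s4:4  s5:0  s6:0 → peak 21
K@5: s1:21  s2:16  s3:4  s4:0  s5:4  s6:0 → peak 21
K@6: s1:21  s2:16  s3:4  s4:0  s5:0  s6:4 → peak 21
Best is K@2, peak 21.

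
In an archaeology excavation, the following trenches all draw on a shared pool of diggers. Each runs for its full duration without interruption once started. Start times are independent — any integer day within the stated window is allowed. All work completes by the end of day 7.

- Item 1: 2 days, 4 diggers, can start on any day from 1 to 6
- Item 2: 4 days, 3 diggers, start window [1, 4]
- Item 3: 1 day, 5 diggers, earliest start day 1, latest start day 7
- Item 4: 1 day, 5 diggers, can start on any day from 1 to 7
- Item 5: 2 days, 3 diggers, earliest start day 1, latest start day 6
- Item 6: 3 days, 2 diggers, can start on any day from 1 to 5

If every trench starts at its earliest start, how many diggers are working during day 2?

12

At early start, day 2 has: Item 1, Item 2, Item 5, Item 6.
Demand: 4 + 3 + 3 + 2 = 12.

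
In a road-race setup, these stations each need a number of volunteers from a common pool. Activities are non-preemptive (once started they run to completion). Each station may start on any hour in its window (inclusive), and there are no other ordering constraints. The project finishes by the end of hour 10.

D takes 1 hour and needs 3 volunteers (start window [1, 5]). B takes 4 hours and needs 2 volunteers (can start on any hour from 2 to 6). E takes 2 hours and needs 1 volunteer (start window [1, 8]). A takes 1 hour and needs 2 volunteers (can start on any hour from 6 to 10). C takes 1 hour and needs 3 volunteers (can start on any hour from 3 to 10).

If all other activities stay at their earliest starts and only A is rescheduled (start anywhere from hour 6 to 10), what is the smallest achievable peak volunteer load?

5

A@6: h1:4  h2:3  h3:5  h4:2  h5:2  h6:2  h7:0  h8:0  h9:0  h10:0 → peak 5
A@7: h1:4  h2:3  h3:5  h4:2  h5:2  h6:0  h7:2  h8:0  h9:0  h10:0 → peak 5
A@8: h1:4  h2:3  h3:5  h4:2  h5:2  h6:0  h7:0  h8:2  h9:0  h10:0 → peak 5
A@9: h1:4  h2:3  h3:5  h4:2  h5:2  h6:0  h7:0  h8:0  h9:2  h10:0 → peak 5
A@10: h1:4  h2:3  h3:5  h4:2  h5:2  h6:0  h7:0  h8:0  h9:0  h10:2 → peak 5
Best is A@6, peak 5.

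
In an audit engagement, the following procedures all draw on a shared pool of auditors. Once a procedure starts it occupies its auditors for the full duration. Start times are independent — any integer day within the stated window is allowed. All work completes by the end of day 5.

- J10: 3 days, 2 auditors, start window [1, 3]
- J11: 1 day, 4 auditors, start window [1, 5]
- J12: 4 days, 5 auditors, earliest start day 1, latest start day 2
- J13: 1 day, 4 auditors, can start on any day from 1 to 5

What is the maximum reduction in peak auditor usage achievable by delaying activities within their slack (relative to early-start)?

Early-start peak: d1:15  d2:7  d3:7  d4:5  d5:0 ⇒ 15.
Leveled (J10@1, J11@5, J12@1, J13@5): d1:7  d2:7  d3:7  d4:5  d5:8 ⇒ 8.
Reduction 15 − 8 = 7.

7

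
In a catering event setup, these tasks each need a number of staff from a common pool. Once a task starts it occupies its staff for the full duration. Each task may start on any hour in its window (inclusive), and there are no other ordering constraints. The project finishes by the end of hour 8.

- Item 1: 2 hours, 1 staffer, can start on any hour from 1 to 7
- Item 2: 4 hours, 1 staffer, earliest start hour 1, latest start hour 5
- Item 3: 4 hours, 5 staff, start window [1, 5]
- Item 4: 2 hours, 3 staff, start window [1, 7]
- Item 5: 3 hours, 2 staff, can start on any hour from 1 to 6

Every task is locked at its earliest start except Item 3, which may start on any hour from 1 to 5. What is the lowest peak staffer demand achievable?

Item 3@1: h1:12  h2:12  h3:8  h4:6  h5:0  h6:0  h7:0  h8:0 → peak 12
Item 3@2: h1:7  h2:12  h3:8  h4:6  h5:5  h6:0  h7:0  h8:0 → peak 12
Item 3@3: h1:7  h2:7  h3:8  h4:6  h5:5  h6:5  h7:0  h8:0 → peak 8
Item 3@4: h1:7  h2:7  h3:3  h4:6  h5:5  h6:5  h7:5  h8:0 → peak 7
Item 3@5: h1:7  h2:7  h3:3  h4:1  h5:5  h6:5  h7:5  h8:5 → peak 7
Best is Item 3@4, peak 7.

7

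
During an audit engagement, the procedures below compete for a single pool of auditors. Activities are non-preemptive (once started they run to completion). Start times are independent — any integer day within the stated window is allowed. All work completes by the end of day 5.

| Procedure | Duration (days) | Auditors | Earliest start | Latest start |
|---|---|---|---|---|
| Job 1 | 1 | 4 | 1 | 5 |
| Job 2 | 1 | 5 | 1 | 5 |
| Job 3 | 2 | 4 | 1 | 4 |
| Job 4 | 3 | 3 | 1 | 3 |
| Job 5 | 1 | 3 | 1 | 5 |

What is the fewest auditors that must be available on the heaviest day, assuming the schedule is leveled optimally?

Early-start (Job 1@1, Job 2@1, Job 3@1, Job 4@1, Job 5@1) gives peak 19: d1:19  d2:7  d3:3  d4:0  d5:0.
Shift Job 2→2, Job 3→3, Job 4→3.
Schedule Job 1@1, Job 2@2, Job 3@3, Job 4@3, Job 5@1: d1:7  d2:5  d3:7  d4:7  d5:3 — peak 7.

7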